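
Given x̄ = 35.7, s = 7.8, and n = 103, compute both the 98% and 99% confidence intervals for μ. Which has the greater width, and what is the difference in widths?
99% CI is wider by 0.40

df = 102
98% CI: t* = 2.363, (33.88, 37.52), width = 2 · t* · s/√n = 3.63
99% CI: t* = 2.625, (33.68, 37.72), width = 2 · t* · s/√n = 4.03

The 99% CI is wider by 4.03 - 3.63 = 0.40.
Higher confidence requires a wider interval.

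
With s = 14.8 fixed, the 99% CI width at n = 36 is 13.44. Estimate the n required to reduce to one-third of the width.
n ≈ 324

CI width ∝ 1/√n
To reduce width by factor 3, need √n to grow by 3 → need 3² = 9 times as many samples.

Current: n = 36, width = 13.44
New: n = 324, width ≈ 4.26

Width reduced by factor of 13.44/4.26 = 3.15.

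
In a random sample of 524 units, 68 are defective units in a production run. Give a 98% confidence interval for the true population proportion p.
(0.096, 0.164)

Proportion CI:
p̂ = 68/524 = 0.12977
SE = √(p̂(1-p̂)/n) = √(0.12977 · 0.87023 / 524) = 0.01468

z* = 2.326
Margin = z* · SE = 2.326 · 0.01468 = 0.0341

CI: 0.12977 ± 0.0341 = (0.096, 0.164)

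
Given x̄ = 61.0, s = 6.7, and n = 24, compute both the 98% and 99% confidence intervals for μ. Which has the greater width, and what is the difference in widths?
99% CI is wider by 0.84

df = 23
98% CI: t* = 2.500, (57.58, 64.42), width = 2 · t* · s/√n = 6.84
99% CI: t* = 2.807, (57.16, 64.84), width = 2 · t* · s/√n = 7.68

The 99% CI is wider by 7.68 - 6.84 = 0.84.
Higher confidence requires a wider interval.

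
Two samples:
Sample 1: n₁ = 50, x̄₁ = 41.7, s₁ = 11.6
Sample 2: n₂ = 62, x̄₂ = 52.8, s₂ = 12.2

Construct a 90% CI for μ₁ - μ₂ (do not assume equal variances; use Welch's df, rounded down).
(-14.84, -7.36)

Difference: x̄₁ - x̄₂ = -11.10
SE = √(s₁²/n₁ + s₂²/n₂) = √(11.6²/50 + 12.2²/62) = 2.2565
df = 107.01 → 107 (Welch–Satterthwaite, rounded down)
t* = 1.659

CI: -11.10 ± 1.659 · 2.2565 = -11.10 ± 3.74 = (-14.84, -7.36)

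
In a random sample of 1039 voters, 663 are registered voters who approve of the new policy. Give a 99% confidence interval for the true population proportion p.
(0.600, 0.677)

Proportion CI:
p̂ = 663/1039 = 0.63811
SE = √(p̂(1-p̂)/n) = √(0.63811 · 0.36189 / 1039) = 0.01491

z* = 2.576
Margin = z* · SE = 2.576 · 0.01491 = 0.0384

CI: 0.63811 ± 0.0384 = (0.600, 0.677)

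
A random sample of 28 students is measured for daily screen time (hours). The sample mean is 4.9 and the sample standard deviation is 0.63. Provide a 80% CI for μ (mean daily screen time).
(4.74, 5.06)

t-interval (σ unknown):
df = n - 1 = 27
t* = 1.314 for 80% confidence

Margin of error = t* · s/√n = 1.314 · 0.63/√28 = 0.16

CI: (4.74, 5.06)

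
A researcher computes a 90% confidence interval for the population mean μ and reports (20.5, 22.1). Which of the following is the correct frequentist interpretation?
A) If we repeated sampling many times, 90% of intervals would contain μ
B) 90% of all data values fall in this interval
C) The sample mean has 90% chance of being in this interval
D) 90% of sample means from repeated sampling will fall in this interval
A

A) Correct — this is the frequentist long-run coverage interpretation.
B) Wrong — a CI is about the parameter μ, not individual data values.
C) Wrong — x̄ is observed and sits in the interval by construction.
D) Wrong — coverage applies to intervals containing μ, not to future x̄ values.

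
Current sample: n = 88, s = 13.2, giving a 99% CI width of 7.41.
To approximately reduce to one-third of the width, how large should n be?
n ≈ 792

CI width ∝ 1/√n
To reduce width by factor 3, need √n to grow by 3 → need 3² = 9 times as many samples.

Current: n = 88, width = 7.41
New: n = 792, width ≈ 2.42

Width reduced by factor of 7.41/2.42 = 3.06.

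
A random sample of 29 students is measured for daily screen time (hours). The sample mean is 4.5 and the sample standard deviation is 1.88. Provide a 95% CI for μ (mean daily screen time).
(3.79, 5.21)

t-interval (σ unknown):
df = n - 1 = 28
t* = 2.048 for 95% confidence

Margin of error = t* · s/√n = 2.048 · 1.88/√29 = 0.71

CI: (3.79, 5.21)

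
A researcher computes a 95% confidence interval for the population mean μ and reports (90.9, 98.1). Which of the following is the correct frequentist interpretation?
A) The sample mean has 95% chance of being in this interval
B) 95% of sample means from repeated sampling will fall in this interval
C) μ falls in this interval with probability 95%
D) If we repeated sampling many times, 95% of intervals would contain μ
D

A) Wrong — x̄ is observed and sits in the interval by construction.
B) Wrong — coverage applies to intervals containing μ, not to future x̄ values.
C) Wrong — μ is fixed; the randomness lives in the interval, not in μ.
D) Correct — this is the frequentist long-run coverage interpretation.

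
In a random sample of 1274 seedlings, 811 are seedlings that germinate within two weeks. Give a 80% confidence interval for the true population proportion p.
(0.619, 0.654)

Proportion CI:
p̂ = 811/1274 = 0.63658
SE = √(p̂(1-p̂)/n) = √(0.63658 · 0.36342 / 1274) = 0.01348

z* = 1.282
Margin = z* · SE = 1.282 · 0.01348 = 0.0173

CI: 0.63658 ± 0.0173 = (0.619, 0.654)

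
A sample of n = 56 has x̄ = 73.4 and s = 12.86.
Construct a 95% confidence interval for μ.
(69.96, 76.84)

t-interval (σ unknown):
df = n - 1 = 55
t* = 2.004 for 95% confidence

Margin of error = t* · s/√n = 2.004 · 12.86/√56 = 3.44

CI: (69.96, 76.84)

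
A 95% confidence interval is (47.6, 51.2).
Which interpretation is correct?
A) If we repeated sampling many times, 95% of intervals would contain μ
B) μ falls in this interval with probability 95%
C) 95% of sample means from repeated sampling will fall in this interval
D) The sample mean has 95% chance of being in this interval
A

A) Correct — this is the frequentist long-run coverage interpretation.
B) Wrong — μ is fixed; the randomness lives in the interval, not in μ.
C) Wrong — coverage applies to intervals containing μ, not to future x̄ values.
D) Wrong — x̄ is observed and sits in the interval by construction.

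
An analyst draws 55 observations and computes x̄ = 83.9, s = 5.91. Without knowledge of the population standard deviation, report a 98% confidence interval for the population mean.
(81.99, 85.81)

t-interval (σ unknown):
df = n - 1 = 54
t* = 2.397 for 98% confidence

Margin of error = t* · s/√n = 2.397 · 5.91/√55 = 1.91

CI: (81.99, 85.81)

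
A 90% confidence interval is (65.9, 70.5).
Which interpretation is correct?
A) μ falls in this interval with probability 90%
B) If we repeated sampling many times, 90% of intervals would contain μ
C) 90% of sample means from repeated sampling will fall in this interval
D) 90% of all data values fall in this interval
B

A) Wrong — μ is fixed; the randomness lives in the interval, not in μ.
B) Correct — this is the frequentist long-run coverage interpretation.
C) Wrong — coverage applies to intervals containing μ, not to future x̄ values.
D) Wrong — a CI is about the parameter μ, not individual data values.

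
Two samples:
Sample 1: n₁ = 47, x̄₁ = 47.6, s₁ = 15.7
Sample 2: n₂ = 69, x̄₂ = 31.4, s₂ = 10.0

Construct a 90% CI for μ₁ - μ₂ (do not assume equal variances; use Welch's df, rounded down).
(11.89, 20.51)

Difference: x̄₁ - x̄₂ = 16.20
SE = √(s₁²/n₁ + s₂²/n₂) = √(15.7²/47 + 10.0²/69) = 2.5872
df = 71.26 → 71 (Welch–Satterthwaite, rounded down)
t* = 1.667

CI: 16.20 ± 1.667 · 2.5872 = 16.20 ± 4.31 = (11.89, 20.51)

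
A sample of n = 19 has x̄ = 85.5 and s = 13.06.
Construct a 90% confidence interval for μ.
(80.30, 90.70)

t-interval (σ unknown):
df = n - 1 = 18
t* = 1.734 for 90% confidence

Margin of error = t* · s/√n = 1.734 · 13.06/√19 = 5.20

CI: (80.30, 90.70)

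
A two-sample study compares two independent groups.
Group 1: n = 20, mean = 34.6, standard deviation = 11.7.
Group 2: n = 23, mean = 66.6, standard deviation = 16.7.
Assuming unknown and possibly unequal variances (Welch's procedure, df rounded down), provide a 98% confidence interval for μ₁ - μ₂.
(-42.57, -21.43)

Difference: x̄₁ - x̄₂ = -32.00
SE = √(s₁²/n₁ + s₂²/n₂) = √(11.7²/20 + 16.7²/23) = 4.3555
df = 39.33 → 39 (Welch–Satterthwaite, rounded down)
t* = 2.426

CI: -32.00 ± 2.426 · 4.3555 = -32.00 ± 10.57 = (-42.57, -21.43)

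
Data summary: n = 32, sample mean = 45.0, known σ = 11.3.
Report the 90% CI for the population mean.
(41.71, 48.29)

z-interval (σ known):
z* = 1.645 for 90% confidence

Margin of error = z* · σ/√n = 1.645 · 11.3/√32 = 3.29

CI: (45.0 - 3.29, 45.0 + 3.29) = (41.71, 48.29)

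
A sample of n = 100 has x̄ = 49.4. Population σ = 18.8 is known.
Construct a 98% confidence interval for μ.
(45.03, 53.77)

z-interval (σ known):
z* = 2.326 for 98% confidence

Margin of error = z* · σ/√n = 2.326 · 18.8/√100 = 4.37

CI: (49.4 - 4.37, 49.4 + 4.37) = (45.03, 53.77)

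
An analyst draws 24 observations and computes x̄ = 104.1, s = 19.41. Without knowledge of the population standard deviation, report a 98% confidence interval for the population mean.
(94.19, 114.01)

t-interval (σ unknown):
df = n - 1 = 23
t* = 2.500 for 98% confidence

Margin of error = t* · s/√n = 2.500 · 19.41/√24 = 9.91

CI: (94.19, 114.01)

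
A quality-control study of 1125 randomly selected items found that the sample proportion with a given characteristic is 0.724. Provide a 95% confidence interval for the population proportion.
(0.698, 0.750)

Proportion CI:
SE = √(p̂(1-p̂)/n) = √(0.724 · 0.276 / 1125) = 0.01333

z* = 1.960
Margin = z* · SE = 1.960 · 0.01333 = 0.0261

CI: 0.724 ± 0.0261 = (0.698, 0.750)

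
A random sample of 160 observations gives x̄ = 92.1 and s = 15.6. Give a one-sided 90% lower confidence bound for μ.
μ ≥ 90.51

Lower bound (one-sided):
t* = 1.287 (one-sided for 90%)
Lower bound = x̄ - t* · s/√n = 92.1 - 1.287 · 15.6/√160 = 90.51

We are 90% confident that μ ≥ 90.51.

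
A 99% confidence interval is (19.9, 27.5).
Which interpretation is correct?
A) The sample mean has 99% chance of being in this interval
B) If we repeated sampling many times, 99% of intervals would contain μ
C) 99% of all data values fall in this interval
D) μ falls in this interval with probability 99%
B

A) Wrong — x̄ is observed and sits in the interval by construction.
B) Correct — this is the frequentist long-run coverage interpretation.
C) Wrong — a CI is about the parameter μ, not individual data values.
D) Wrong — μ is fixed; the randomness lives in the interval, not in μ.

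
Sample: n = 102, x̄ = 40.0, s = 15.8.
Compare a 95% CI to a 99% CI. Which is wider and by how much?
99% CI is wider by 2.00

df = 101
95% CI: t* = 1.984, (36.90, 43.10), width = 2 · t* · s/√n = 6.21
99% CI: t* = 2.625, (35.89, 44.11), width = 2 · t* · s/√n = 8.21

The 99% CI is wider by 8.21 - 6.21 = 2.00.
Higher confidence requires a wider interval.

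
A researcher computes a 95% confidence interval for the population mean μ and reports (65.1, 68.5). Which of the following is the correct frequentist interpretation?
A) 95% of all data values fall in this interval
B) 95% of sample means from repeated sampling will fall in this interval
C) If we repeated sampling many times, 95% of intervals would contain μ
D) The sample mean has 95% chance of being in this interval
C

A) Wrong — a CI is about the parameter μ, not individual data values.
B) Wrong — coverage applies to intervals containing μ, not to future x̄ values.
C) Correct — this is the frequentist long-run coverage interpretation.
D) Wrong — x̄ is observed and sits in the interval by construction.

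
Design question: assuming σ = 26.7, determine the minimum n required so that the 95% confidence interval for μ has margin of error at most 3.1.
n ≥ 285

For margin E ≤ 3.1:
n ≥ (z* · σ / E)²
n ≥ (1.960 · 26.7 / 3.1)²
n ≥ 284.98

Minimum n = 285 (rounding up)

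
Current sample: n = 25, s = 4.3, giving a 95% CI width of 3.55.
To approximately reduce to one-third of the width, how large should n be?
n ≈ 225

CI width ∝ 1/√n
To reduce width by factor 3, need √n to grow by 3 → need 3² = 9 times as many samples.

Current: n = 25, width = 3.55
New: n = 225, width ≈ 1.13

Width reduced by factor of 3.55/1.13 = 3.14.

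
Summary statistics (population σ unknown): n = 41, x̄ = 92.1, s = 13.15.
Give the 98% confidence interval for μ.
(87.12, 97.08)

t-interval (σ unknown):
df = n - 1 = 40
t* = 2.423 for 98% confidence

Margin of error = t* · s/√n = 2.423 · 13.15/√41 = 4.98

CI: (87.12, 97.08)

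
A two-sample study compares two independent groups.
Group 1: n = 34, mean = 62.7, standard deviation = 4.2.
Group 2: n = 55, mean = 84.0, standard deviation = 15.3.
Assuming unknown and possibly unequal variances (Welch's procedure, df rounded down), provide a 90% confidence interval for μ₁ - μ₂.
(-24.94, -17.66)

Difference: x̄₁ - x̄₂ = -21.30
SE = √(s₁²/n₁ + s₂²/n₂) = √(4.2²/34 + 15.3²/55) = 2.1852
df = 66.35 → 66 (Welch–Satterthwaite, rounded down)
t* = 1.668

CI: -21.30 ± 1.668 · 2.1852 = -21.30 ± 3.64 = (-24.94, -17.66)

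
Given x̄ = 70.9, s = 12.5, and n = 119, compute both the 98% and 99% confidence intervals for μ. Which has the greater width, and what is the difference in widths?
99% CI is wider by 0.60

df = 118
98% CI: t* = 2.358, (68.20, 73.60), width = 2 · t* · s/√n = 5.40
99% CI: t* = 2.618, (67.90, 73.90), width = 2 · t* · s/√n = 6.00

The 99% CI is wider by 6.00 - 5.40 = 0.60.
Higher confidence requires a wider interval.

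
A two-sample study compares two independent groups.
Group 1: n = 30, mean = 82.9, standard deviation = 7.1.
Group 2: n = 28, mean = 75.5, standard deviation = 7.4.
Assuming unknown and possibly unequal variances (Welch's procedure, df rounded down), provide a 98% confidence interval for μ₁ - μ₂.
(2.83, 11.97)

Difference: x̄₁ - x̄₂ = 7.40
SE = √(s₁²/n₁ + s₂²/n₂) = √(7.1²/30 + 7.4²/28) = 1.9068
df = 55.31 → 55 (Welch–Satterthwaite, rounded down)
t* = 2.396

CI: 7.40 ± 2.396 · 1.9068 = 7.40 ± 4.57 = (2.83, 11.97)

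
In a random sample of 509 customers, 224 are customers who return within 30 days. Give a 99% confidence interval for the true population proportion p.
(0.383, 0.497)

Proportion CI:
p̂ = 224/509 = 0.44008
SE = √(p̂(1-p̂)/n) = √(0.44008 · 0.55992 / 509) = 0.02200

z* = 2.576
Margin = z* · SE = 2.576 · 0.02200 = 0.0567

CI: 0.44008 ± 0.0567 = (0.383, 0.497)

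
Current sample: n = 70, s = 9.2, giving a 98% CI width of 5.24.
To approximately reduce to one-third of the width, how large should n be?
n ≈ 630

CI width ∝ 1/√n
To reduce width by factor 3, need √n to grow by 3 → need 3² = 9 times as many samples.

Current: n = 70, width = 5.24
New: n = 630, width ≈ 1.71

Width reduced by factor of 5.24/1.71 = 3.06.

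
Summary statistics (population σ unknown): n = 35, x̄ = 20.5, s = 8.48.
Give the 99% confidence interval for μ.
(16.59, 24.41)

t-interval (σ unknown):
df = n - 1 = 34
t* = 2.728 for 99% confidence

Margin of error = t* · s/√n = 2.728 · 8.48/√35 = 3.91

CI: (16.59, 24.41)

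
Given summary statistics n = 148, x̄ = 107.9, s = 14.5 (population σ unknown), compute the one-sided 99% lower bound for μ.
μ ≥ 105.10

Lower bound (one-sided):
t* = 2.352 (one-sided for 99%)
Lower bound = x̄ - t* · s/√n = 107.9 - 2.352 · 14.5/√148 = 105.10

We are 99% confident that μ ≥ 105.10.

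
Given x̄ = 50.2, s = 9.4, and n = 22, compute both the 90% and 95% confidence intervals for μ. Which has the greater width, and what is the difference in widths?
95% CI is wider by 1.44

df = 21
90% CI: t* = 1.721, (46.75, 53.65), width = 2 · t* · s/√n = 6.90
95% CI: t* = 2.080, (46.03, 54.37), width = 2 · t* · s/√n = 8.34

The 95% CI is wider by 8.34 - 6.90 = 1.44.
Higher confidence requires a wider interval.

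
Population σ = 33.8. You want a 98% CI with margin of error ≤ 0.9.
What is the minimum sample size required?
n ≥ 7631

For margin E ≤ 0.9:
n ≥ (z* · σ / E)²
n ≥ (2.326 · 33.8 / 0.9)²
n ≥ 7630.76

Minimum n = 7631 (rounding up)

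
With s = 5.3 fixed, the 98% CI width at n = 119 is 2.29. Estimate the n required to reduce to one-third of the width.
n ≈ 1071

CI width ∝ 1/√n
To reduce width by factor 3, need √n to grow by 3 → need 3² = 9 times as many samples.

Current: n = 119, width = 2.29
New: n = 1071, width ≈ 0.75

Width reduced by factor of 2.29/0.75 = 3.05.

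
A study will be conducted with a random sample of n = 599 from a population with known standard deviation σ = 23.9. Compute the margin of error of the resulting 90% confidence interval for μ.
Margin of error = 1.61

Margin of error = z* · σ/√n
= 1.645 · 23.9/√599
= 1.645 · 23.9/24.4745
= 1.61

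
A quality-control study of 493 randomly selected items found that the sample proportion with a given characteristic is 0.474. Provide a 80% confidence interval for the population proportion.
(0.445, 0.503)

Proportion CI:
SE = √(p̂(1-p̂)/n) = √(0.474 · 0.526 / 493) = 0.02249

z* = 1.282
Margin = z* · SE = 1.282 · 0.02249 = 0.0288

CI: 0.474 ± 0.0288 = (0.445, 0.503)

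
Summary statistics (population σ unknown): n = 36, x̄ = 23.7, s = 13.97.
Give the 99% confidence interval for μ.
(17.36, 30.04)

t-interval (σ unknown):
df = n - 1 = 35
t* = 2.724 for 99% confidence

Margin of error = t* · s/√n = 2.724 · 13.97/√36 = 6.34

CI: (17.36, 30.04)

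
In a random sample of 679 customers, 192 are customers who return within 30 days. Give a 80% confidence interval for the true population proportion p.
(0.261, 0.305)

Proportion CI:
p̂ = 192/679 = 0.28277
SE = √(p̂(1-p̂)/n) = √(0.28277 · 0.71723 / 679) = 0.01728

z* = 1.282
Margin = z* · SE = 1.282 · 0.01728 = 0.0222

CI: 0.28277 ± 0.0222 = (0.261, 0.305)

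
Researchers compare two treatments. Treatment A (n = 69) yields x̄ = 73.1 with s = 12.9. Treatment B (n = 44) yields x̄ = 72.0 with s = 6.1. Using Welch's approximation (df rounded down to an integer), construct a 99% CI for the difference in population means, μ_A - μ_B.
(-3.64, 5.84)

Difference: x̄₁ - x̄₂ = 1.10
SE = √(s₁²/n₁ + s₂²/n₂) = √(12.9²/69 + 6.1²/44) = 1.8048
df = 103.86 → 103 (Welch–Satterthwaite, rounded down)
t* = 2.624

CI: 1.10 ± 2.624 · 1.8048 = 1.10 ± 4.74 = (-3.64, 5.84)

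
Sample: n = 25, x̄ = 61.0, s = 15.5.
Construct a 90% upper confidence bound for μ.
μ ≤ 65.09

Upper bound (one-sided):
t* = 1.318 (one-sided for 90%)
Upper bound = x̄ + t* · s/√n = 61.0 + 1.318 · 15.5/√25 = 65.09

We are 90% confident that μ ≤ 65.09.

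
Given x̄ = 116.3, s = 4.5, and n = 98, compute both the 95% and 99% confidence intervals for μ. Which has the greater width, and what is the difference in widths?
99% CI is wider by 0.59

df = 97
95% CI: t* = 1.985, (115.40, 117.20), width = 2 · t* · s/√n = 1.80
99% CI: t* = 2.627, (115.11, 117.49), width = 2 · t* · s/√n = 2.39

The 99% CI is wider by 2.39 - 1.80 = 0.59.
Higher confidence requires a wider interval.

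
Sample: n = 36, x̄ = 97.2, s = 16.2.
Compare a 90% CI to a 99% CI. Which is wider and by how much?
99% CI is wider by 5.58

df = 35
90% CI: t* = 1.690, (92.64, 101.76), width = 2 · t* · s/√n = 9.13
99% CI: t* = 2.724, (89.85, 104.55), width = 2 · t* · s/√n = 14.71

The 99% CI is wider by 14.71 - 9.13 = 5.58.
Higher confidence requires a wider interval.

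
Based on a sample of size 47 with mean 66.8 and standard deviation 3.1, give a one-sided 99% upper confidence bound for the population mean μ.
μ ≤ 67.89

Upper bound (one-sided):
t* = 2.410 (one-sided for 99%)
Upper bound = x̄ + t* · s/√n = 66.8 + 2.410 · 3.1/√47 = 67.89

We are 99% confident that μ ≤ 67.89.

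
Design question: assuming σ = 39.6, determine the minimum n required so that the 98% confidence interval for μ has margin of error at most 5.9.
n ≥ 244

For margin E ≤ 5.9:
n ≥ (z* · σ / E)²
n ≥ (2.326 · 39.6 / 5.9)²
n ≥ 243.73

Minimum n = 244 (rounding up)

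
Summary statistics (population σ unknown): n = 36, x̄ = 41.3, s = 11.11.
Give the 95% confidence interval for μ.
(37.54, 45.06)

t-interval (σ unknown):
df = n - 1 = 35
t* = 2.030 for 95% confidence

Margin of error = t* · s/√n = 2.030 · 11.11/√36 = 3.76

CI: (37.54, 45.06)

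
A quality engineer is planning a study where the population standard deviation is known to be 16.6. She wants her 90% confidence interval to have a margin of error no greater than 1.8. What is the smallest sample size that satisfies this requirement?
n ≥ 231

For margin E ≤ 1.8:
n ≥ (z* · σ / E)²
n ≥ (1.645 · 16.6 / 1.8)²
n ≥ 230.15

Minimum n = 231 (rounding up)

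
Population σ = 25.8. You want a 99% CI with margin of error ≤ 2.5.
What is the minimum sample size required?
n ≥ 707

For margin E ≤ 2.5:
n ≥ (z* · σ / E)²
n ≥ (2.576 · 25.8 / 2.5)²
n ≥ 706.73

Minimum n = 707 (rounding up)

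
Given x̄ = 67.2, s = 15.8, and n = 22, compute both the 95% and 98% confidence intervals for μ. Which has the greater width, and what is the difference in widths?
98% CI is wider by 2.95

df = 21
95% CI: t* = 2.080, (60.19, 74.21), width = 2 · t* · s/√n = 14.01
98% CI: t* = 2.518, (58.72, 75.68), width = 2 · t* · s/√n = 16.96

The 98% CI is wider by 16.96 - 14.01 = 2.95.
Higher confidence requires a wider interval.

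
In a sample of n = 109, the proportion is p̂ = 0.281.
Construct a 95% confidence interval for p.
(0.197, 0.365)

Proportion CI:
SE = √(p̂(1-p̂)/n) = √(0.281 · 0.719 / 109) = 0.04305

z* = 1.960
Margin = z* · SE = 1.960 · 0.04305 = 0.0844

CI: 0.281 ± 0.0844 = (0.197, 0.365)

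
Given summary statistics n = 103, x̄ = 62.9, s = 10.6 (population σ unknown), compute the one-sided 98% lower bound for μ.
μ ≥ 60.73

Lower bound (one-sided):
t* = 2.080 (one-sided for 98%)
Lower bound = x̄ - t* · s/√n = 62.9 - 2.080 · 10.6/√103 = 60.73

We are 98% confident that μ ≥ 60.73.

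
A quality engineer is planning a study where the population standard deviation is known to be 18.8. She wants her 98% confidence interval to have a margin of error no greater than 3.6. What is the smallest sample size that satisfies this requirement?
n ≥ 148

For margin E ≤ 3.6:
n ≥ (z* · σ / E)²
n ≥ (2.326 · 18.8 / 3.6)²
n ≥ 147.55

Minimum n = 148 (rounding up)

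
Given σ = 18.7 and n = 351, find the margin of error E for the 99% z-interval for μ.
Margin of error = 2.57

Margin of error = z* · σ/√n
= 2.576 · 18.7/√351
= 2.576 · 18.7/18.7350
= 2.57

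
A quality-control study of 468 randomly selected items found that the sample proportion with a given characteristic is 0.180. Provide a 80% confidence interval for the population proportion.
(0.157, 0.203)

Proportion CI:
SE = √(p̂(1-p̂)/n) = √(0.180 · 0.820 / 468) = 0.01776

z* = 1.282
Margin = z* · SE = 1.282 · 0.01776 = 0.0228

CI: 0.180 ± 0.0228 = (0.157, 0.203)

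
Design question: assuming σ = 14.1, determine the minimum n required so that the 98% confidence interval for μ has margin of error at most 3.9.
n ≥ 71

For margin E ≤ 3.9:
n ≥ (z* · σ / E)²
n ≥ (2.326 · 14.1 / 3.9)²
n ≥ 70.72

Minimum n = 71 (rounding up)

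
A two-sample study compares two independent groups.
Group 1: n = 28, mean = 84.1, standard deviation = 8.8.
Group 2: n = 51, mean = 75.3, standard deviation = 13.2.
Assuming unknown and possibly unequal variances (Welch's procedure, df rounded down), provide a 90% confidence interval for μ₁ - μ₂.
(4.66, 12.94)

Difference: x̄₁ - x̄₂ = 8.80
SE = √(s₁²/n₁ + s₂²/n₂) = √(8.8²/28 + 13.2²/51) = 2.4864
df = 73.96 → 73 (Welch–Satterthwaite, rounded down)
t* = 1.666

CI: 8.80 ± 1.666 · 2.4864 = 8.80 ± 4.14 = (4.66, 12.94)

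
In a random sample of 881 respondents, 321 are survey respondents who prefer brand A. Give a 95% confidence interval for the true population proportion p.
(0.333, 0.396)

Proportion CI:
p̂ = 321/881 = 0.36436
SE = √(p̂(1-p̂)/n) = √(0.36436 · 0.63564 / 881) = 0.01621

z* = 1.960
Margin = z* · SE = 1.960 · 0.01621 = 0.0318

CI: 0.36436 ± 0.0318 = (0.333, 0.396)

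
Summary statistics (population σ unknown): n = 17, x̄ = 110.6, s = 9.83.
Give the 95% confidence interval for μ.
(105.55, 115.65)

t-interval (σ unknown):
df = n - 1 = 16
t* = 2.120 for 95% confidence

Margin of error = t* · s/√n = 2.120 · 9.83/√17 = 5.05

CI: (105.55, 115.65)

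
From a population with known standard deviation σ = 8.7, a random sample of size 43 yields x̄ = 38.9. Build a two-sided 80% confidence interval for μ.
(37.20, 40.60)

z-interval (σ known):
z* = 1.282 for 80% confidence

Margin of error = z* · σ/√n = 1.282 · 8.7/√43 = 1.70

CI: (38.9 - 1.70, 38.9 + 1.70) = (37.20, 40.60)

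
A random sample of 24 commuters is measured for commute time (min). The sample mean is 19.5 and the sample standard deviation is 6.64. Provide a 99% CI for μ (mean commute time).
(15.70, 23.30)

t-interval (σ unknown):
df = n - 1 = 23
t* = 2.807 for 99% confidence

Margin of error = t* · s/√n = 2.807 · 6.64/√24 = 3.80

CI: (15.70, 23.30)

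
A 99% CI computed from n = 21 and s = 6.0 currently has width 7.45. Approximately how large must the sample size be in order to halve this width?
n ≈ 84

CI width ∝ 1/√n
To reduce width by factor 2, need √n to grow by 2 → need 2² = 4 times as many samples.

Current: n = 21, width = 7.45
New: n = 84, width ≈ 3.45

Width reduced by factor of 7.45/3.45 = 2.16.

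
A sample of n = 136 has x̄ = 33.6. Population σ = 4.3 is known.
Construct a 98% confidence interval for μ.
(32.74, 34.46)

z-interval (σ known):
z* = 2.326 for 98% confidence

Margin of error = z* · σ/√n = 2.326 · 4.3/√136 = 0.86

CI: (33.6 - 0.86, 33.6 + 0.86) = (32.74, 34.46)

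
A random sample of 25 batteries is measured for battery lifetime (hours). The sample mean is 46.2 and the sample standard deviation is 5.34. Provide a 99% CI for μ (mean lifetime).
(43.21, 49.19)

t-interval (σ unknown):
df = n - 1 = 24
t* = 2.797 for 99% confidence

Margin of error = t* · s/√n = 2.797 · 5.34/√25 = 2.99

CI: (43.21, 49.19)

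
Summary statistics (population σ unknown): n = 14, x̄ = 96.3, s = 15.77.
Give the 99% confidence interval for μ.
(83.61, 108.99)

t-interval (σ unknown):
df = n - 1 = 13
t* = 3.012 for 99% confidence

Margin of error = t* · s/√n = 3.012 · 15.77/√14 = 12.69

CI: (83.61, 108.99)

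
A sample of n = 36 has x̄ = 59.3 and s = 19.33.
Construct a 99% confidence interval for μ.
(50.52, 68.08)

t-interval (σ unknown):
df = n - 1 = 35
t* = 2.724 for 99% confidence

Margin of error = t* · s/√n = 2.724 · 19.33/√36 = 8.78

CI: (50.52, 68.08)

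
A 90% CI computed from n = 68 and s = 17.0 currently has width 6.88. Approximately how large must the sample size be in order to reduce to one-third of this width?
n ≈ 612

CI width ∝ 1/√n
To reduce width by factor 3, need √n to grow by 3 → need 3² = 9 times as many samples.

Current: n = 68, width = 6.88
New: n = 612, width ≈ 2.26

Width reduced by factor of 6.88/2.26 = 3.04.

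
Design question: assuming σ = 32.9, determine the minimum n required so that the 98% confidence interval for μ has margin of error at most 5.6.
n ≥ 187

For margin E ≤ 5.6:
n ≥ (z* · σ / E)²
n ≥ (2.326 · 32.9 / 5.6)²
n ≥ 186.74

Minimum n = 187 (rounding up)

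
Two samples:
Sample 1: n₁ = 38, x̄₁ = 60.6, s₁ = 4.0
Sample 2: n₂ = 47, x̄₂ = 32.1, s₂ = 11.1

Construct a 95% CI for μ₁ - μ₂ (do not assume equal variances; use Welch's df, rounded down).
(25.01, 31.99)

Difference: x̄₁ - x̄₂ = 28.50
SE = √(s₁²/n₁ + s₂²/n₂) = √(4.0²/38 + 11.1²/47) = 1.7443
df = 60.04 → 60 (Welch–Satterthwaite, rounded down)
t* = 2.000

CI: 28.50 ± 2.000 · 1.7443 = 28.50 ± 3.49 = (25.01, 31.99)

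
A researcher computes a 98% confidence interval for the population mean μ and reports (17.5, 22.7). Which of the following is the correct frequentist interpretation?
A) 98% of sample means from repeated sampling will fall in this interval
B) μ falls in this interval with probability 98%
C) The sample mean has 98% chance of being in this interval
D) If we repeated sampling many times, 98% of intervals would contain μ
D

A) Wrong — coverage applies to intervals containing μ, not to future x̄ values.
B) Wrong — μ is fixed; the randomness lives in the interval, not in μ.
C) Wrong — x̄ is observed and sits in the interval by construction.
D) Correct — this is the frequentist long-run coverage interpretation.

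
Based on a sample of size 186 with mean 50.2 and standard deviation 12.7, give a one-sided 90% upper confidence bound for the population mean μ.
μ ≤ 51.40

Upper bound (one-sided):
t* = 1.286 (one-sided for 90%)
Upper bound = x̄ + t* · s/√n = 50.2 + 1.286 · 12.7/√186 = 51.40

We are 90% confident that μ ≤ 51.40.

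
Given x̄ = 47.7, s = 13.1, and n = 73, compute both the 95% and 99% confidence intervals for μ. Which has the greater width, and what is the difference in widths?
99% CI is wider by 2.00

df = 72
95% CI: t* = 1.993, (44.64, 50.76), width = 2 · t* · s/√n = 6.11
99% CI: t* = 2.646, (43.64, 51.76), width = 2 · t* · s/√n = 8.11

The 99% CI is wider by 8.11 - 6.11 = 2.00.
Higher confidence requires a wider interval.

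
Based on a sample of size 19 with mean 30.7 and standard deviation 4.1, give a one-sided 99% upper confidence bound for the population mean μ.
μ ≤ 33.10

Upper bound (one-sided):
t* = 2.552 (one-sided for 99%)
Upper bound = x̄ + t* · s/√n = 30.7 + 2.552 · 4.1/√19 = 33.10

We are 99% confident that μ ≤ 33.10.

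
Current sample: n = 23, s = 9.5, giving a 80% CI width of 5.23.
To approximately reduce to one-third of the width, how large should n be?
n ≈ 207

CI width ∝ 1/√n
To reduce width by factor 3, need √n to grow by 3 → need 3² = 9 times as many samples.

Current: n = 23, width = 5.23
New: n = 207, width ≈ 1.70

Width reduced by factor of 5.23/1.70 = 3.08.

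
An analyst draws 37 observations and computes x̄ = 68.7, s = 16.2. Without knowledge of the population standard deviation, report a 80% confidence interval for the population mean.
(65.22, 72.18)

t-interval (σ unknown):
df = n - 1 = 36
t* = 1.306 for 80% confidence

Margin of error = t* · s/√n = 1.306 · 16.2/√37 = 3.48

CI: (65.22, 72.18)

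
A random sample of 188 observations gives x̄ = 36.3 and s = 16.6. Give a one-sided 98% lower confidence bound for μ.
μ ≥ 33.80

Lower bound (one-sided):
t* = 2.068 (one-sided for 98%)
Lower bound = x̄ - t* · s/√n = 36.3 - 2.068 · 16.6/√188 = 33.80

We are 98% confident that μ ≥ 33.80.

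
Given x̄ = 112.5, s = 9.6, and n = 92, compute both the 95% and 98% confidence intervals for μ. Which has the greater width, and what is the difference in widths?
98% CI is wider by 0.76

df = 91
95% CI: t* = 1.986, (110.51, 114.49), width = 2 · t* · s/√n = 3.98
98% CI: t* = 2.368, (110.13, 114.87), width = 2 · t* · s/√n = 4.74

The 98% CI is wider by 4.74 - 3.98 = 0.76.
Higher confidence requires a wider interval.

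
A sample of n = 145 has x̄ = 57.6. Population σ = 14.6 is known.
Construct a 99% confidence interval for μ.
(54.48, 60.72)

z-interval (σ known):
z* = 2.576 for 99% confidence

Margin of error = z* · σ/√n = 2.576 · 14.6/√145 = 3.12

CI: (57.6 - 3.12, 57.6 + 3.12) = (54.48, 60.72)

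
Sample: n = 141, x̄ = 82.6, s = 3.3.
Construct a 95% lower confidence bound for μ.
μ ≥ 82.14

Lower bound (one-sided):
t* = 1.656 (one-sided for 95%)
Lower bound = x̄ - t* · s/√n = 82.6 - 1.656 · 3.3/√141 = 82.14

We are 95% confident that μ ≥ 82.14.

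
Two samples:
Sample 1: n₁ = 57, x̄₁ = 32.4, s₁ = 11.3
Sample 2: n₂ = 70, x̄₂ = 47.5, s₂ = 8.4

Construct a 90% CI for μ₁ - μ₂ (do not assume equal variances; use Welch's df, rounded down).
(-18.09, -12.11)

Difference: x̄₁ - x̄₂ = -15.10
SE = √(s₁²/n₁ + s₂²/n₂) = √(11.3²/57 + 8.4²/70) = 1.8023
df = 101.12 → 101 (Welch–Satterthwaite, rounded down)
t* = 1.660

CI: -15.10 ± 1.660 · 1.8023 = -15.10 ± 2.99 = (-18.09, -12.11)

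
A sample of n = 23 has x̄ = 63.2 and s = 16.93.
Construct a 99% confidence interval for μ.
(53.25, 73.15)

t-interval (σ unknown):
df = n - 1 = 22
t* = 2.819 for 99% confidence

Margin of error = t* · s/√n = 2.819 · 16.93/√23 = 9.95

CI: (53.25, 73.15)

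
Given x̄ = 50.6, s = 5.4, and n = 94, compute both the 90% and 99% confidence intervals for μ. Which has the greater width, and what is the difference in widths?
99% CI is wider by 1.08

df = 93
90% CI: t* = 1.661, (49.67, 51.53), width = 2 · t* · s/√n = 1.85
99% CI: t* = 2.630, (49.14, 52.06), width = 2 · t* · s/√n = 2.93

The 99% CI is wider by 2.93 - 1.85 = 1.08.
Higher confidence requires a wider interval.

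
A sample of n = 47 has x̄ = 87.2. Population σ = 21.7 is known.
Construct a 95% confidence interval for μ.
(81.00, 93.40)

z-interval (σ known):
z* = 1.960 for 95% confidence

Margin of error = z* · σ/√n = 1.960 · 21.7/√47 = 6.20

CI: (87.2 - 6.20, 87.2 + 6.20) = (81.00, 93.40)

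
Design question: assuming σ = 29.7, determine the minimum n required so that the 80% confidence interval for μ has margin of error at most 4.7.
n ≥ 66

For margin E ≤ 4.7:
n ≥ (z* · σ / E)²
n ≥ (1.282 · 29.7 / 4.7)²
n ≥ 65.63

Minimum n = 66 (rounding up)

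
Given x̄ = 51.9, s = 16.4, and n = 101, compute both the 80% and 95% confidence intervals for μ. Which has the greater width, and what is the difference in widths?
95% CI is wider by 2.27

df = 100
80% CI: t* = 1.290, (49.79, 54.01), width = 2 · t* · s/√n = 4.21
95% CI: t* = 1.984, (48.66, 55.14), width = 2 · t* · s/√n = 6.48

The 95% CI is wider by 6.48 - 4.21 = 2.27.
Higher confidence requires a wider interval.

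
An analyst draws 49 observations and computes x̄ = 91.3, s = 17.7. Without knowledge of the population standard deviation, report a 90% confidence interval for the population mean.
(87.06, 95.54)

t-interval (σ unknown):
df = n - 1 = 48
t* = 1.677 for 90% confidence

Margin of error = t* · s/√n = 1.677 · 17.7/√49 = 4.24

CI: (87.06, 95.54)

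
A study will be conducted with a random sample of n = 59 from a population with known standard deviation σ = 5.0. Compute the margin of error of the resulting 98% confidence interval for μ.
Margin of error = 1.51

Margin of error = z* · σ/√n
= 2.326 · 5.0/√59
= 2.326 · 5.0/7.6811
= 1.51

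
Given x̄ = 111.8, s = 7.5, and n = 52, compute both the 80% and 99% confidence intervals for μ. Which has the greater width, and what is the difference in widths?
99% CI is wider by 2.87

df = 51
80% CI: t* = 1.298, (110.45, 113.15), width = 2 · t* · s/√n = 2.70
99% CI: t* = 2.676, (109.02, 114.58), width = 2 · t* · s/√n = 5.57

The 99% CI is wider by 5.57 - 2.70 = 2.87.
Higher confidence requires a wider interval.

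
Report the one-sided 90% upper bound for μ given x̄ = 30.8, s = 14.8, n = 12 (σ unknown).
μ ≤ 36.62

Upper bound (one-sided):
t* = 1.363 (one-sided for 90%)
Upper bound = x̄ + t* · s/√n = 30.8 + 1.363 · 14.8/√12 = 36.62

We are 90% confident that μ ≤ 36.62.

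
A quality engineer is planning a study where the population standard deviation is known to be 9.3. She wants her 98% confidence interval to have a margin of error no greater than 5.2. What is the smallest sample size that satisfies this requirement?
n ≥ 18

For margin E ≤ 5.2:
n ≥ (z* · σ / E)²
n ≥ (2.326 · 9.3 / 5.2)²
n ≥ 17.31

Minimum n = 18 (rounding up)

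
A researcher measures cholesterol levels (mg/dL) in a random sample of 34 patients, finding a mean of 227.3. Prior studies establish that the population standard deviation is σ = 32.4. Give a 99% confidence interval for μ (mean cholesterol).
(212.99, 241.61)

z-interval (σ known):
z* = 2.576 for 99% confidence

Margin of error = z* · σ/√n = 2.576 · 32.4/√34 = 14.31

CI: (227.3 - 14.31, 227.3 + 14.31) = (212.99, 241.61)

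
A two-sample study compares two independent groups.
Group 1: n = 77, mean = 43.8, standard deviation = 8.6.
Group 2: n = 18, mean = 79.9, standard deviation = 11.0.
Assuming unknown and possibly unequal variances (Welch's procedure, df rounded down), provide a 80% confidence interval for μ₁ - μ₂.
(-39.76, -32.44)

Difference: x̄₁ - x̄₂ = -36.10
SE = √(s₁²/n₁ + s₂²/n₂) = √(8.6²/77 + 11.0²/18) = 2.7718
df = 22.10 → 22 (Welch–Satterthwaite, rounded down)
t* = 1.321

CI: -36.10 ± 1.321 · 2.7718 = -36.10 ± 3.66 = (-39.76, -32.44)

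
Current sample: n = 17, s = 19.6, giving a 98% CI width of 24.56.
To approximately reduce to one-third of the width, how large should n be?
n ≈ 153

CI width ∝ 1/√n
To reduce width by factor 3, need √n to grow by 3 → need 3² = 9 times as many samples.

Current: n = 17, width = 24.56
New: n = 153, width ≈ 7.45

Width reduced by factor of 24.56/7.45 = 3.30.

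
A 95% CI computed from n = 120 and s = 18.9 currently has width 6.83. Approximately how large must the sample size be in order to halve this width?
n ≈ 480

CI width ∝ 1/√n
To reduce width by factor 2, need √n to grow by 2 → need 2² = 4 times as many samples.

Current: n = 120, width = 6.83
New: n = 480, width ≈ 3.39

Width reduced by factor of 6.83/3.39 = 2.01.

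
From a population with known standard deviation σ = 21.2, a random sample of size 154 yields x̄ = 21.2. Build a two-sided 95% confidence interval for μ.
(17.85, 24.55)

z-interval (σ known):
z* = 1.960 for 95% confidence

Margin of error = z* · σ/√n = 1.960 · 21.2/√154 = 3.35

CI: (21.2 - 3.35, 21.2 + 3.35) = (17.85, 24.55)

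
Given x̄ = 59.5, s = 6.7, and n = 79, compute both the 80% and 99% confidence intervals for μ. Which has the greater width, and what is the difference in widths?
99% CI is wider by 2.03

df = 78
80% CI: t* = 1.292, (58.53, 60.47), width = 2 · t* · s/√n = 1.95
99% CI: t* = 2.640, (57.51, 61.49), width = 2 · t* · s/√n = 3.98

The 99% CI is wider by 3.98 - 1.95 = 2.03.
Higher confidence requires a wider interval.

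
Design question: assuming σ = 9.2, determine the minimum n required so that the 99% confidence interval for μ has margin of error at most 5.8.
n ≥ 17

For margin E ≤ 5.8:
n ≥ (z* · σ / E)²
n ≥ (2.576 · 9.2 / 5.8)²
n ≥ 16.70

Minimum n = 17 (rounding up)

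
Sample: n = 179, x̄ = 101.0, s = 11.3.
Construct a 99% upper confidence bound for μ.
μ ≤ 102.98

Upper bound (one-sided):
t* = 2.347 (one-sided for 99%)
Upper bound = x̄ + t* · s/√n = 101.0 + 2.347 · 11.3/√179 = 102.98

We are 99% confident that μ ≤ 102.98.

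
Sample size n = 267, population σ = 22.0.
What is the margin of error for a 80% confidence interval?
Margin of error = 1.73

Margin of error = z* · σ/√n
= 1.282 · 22.0/√267
= 1.282 · 22.0/16.3401
= 1.73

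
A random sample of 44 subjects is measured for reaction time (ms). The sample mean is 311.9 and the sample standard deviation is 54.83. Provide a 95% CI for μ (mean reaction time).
(295.23, 328.57)

t-interval (σ unknown):
df = n - 1 = 43
t* = 2.017 for 95% confidence

Margin of error = t* · s/√n = 2.017 · 54.83/√44 = 16.67

CI: (295.23, 328.57)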